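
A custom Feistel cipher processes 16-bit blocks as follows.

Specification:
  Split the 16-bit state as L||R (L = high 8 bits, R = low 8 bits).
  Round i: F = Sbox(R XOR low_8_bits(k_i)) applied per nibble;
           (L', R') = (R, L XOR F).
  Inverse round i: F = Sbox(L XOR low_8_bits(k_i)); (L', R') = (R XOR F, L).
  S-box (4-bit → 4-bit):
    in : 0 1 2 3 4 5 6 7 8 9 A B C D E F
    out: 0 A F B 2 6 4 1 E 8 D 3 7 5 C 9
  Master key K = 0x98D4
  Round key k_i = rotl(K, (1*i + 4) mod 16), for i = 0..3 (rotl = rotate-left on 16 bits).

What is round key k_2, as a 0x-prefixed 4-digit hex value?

0x3526

K = 0x98D4
k_0 = rotl(K, (1*0+4) mod 16) = rotl(K, 4) = 0x8D49
k_1 = rotl(K, (1*1+4) mod 16) = rotl(K, 5) = 0x1A93
k_2 = rotl(K, (1*2+4) mod 16) = rotl(K, 6) = 0x3526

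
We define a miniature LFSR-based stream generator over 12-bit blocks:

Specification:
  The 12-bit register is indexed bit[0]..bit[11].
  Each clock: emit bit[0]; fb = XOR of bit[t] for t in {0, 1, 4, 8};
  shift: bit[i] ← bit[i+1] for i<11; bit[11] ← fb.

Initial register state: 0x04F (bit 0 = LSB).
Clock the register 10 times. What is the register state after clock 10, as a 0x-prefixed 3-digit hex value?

reg_0 = 0x04F
clock 1: out=1, reg = 0x027
clock 2: out=1, reg = 0x013
clock 3: out=1, reg = 0x809
clock 4: out=1, reg = 0xC04
clock 5: out=0, reg = 0x602
clock 6: out=0, reg = 0xB01
clock 7: out=1, reg = 0x580
clock 8: out=0, reg = 0xAC0
clock 9: out=0, reg = 0x560
clock 10: out=0, reg = 0xAB0

0xAB0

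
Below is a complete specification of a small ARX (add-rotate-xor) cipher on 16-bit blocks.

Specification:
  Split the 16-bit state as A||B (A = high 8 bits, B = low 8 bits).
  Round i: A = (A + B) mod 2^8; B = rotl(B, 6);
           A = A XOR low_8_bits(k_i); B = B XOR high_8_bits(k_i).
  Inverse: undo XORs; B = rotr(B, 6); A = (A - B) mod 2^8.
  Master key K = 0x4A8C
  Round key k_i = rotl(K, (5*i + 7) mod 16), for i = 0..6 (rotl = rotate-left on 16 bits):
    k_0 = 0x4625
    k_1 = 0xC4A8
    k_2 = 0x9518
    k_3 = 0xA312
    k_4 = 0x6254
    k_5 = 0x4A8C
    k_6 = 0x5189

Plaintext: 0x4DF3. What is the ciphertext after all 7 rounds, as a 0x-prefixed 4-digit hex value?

0x3164

s_0 = plaintext = 0x4DF3
s_1 = Round(s_0, k_0) = 0x65BA
s_2 = Round(s_1, k_1) = 0xB76A
s_3 = Round(s_2, k_2) = 0x390F
s_4 = Round(s_3, k_3) = 0x5A60
s_5 = Round(s_4, k_4) = 0xEE7A
s_6 = Round(s_5, k_5) = 0xE4D4
s_7 = Round(s_6, k_6) = 0x3164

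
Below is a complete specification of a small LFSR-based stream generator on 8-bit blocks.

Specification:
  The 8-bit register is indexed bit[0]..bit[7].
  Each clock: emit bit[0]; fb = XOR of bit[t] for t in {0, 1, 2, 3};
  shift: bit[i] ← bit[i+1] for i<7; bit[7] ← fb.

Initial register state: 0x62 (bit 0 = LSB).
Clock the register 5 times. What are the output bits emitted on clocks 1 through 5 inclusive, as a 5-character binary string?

01000

reg_0 = 0x62
clock 1: out=0, reg = 0xB1
clock 2: out=1, reg = 0xD8
clock 3: out=0, reg = 0xEC
clock 4: out=0, reg = 0x76
clock 5: out=0, reg = 0x3B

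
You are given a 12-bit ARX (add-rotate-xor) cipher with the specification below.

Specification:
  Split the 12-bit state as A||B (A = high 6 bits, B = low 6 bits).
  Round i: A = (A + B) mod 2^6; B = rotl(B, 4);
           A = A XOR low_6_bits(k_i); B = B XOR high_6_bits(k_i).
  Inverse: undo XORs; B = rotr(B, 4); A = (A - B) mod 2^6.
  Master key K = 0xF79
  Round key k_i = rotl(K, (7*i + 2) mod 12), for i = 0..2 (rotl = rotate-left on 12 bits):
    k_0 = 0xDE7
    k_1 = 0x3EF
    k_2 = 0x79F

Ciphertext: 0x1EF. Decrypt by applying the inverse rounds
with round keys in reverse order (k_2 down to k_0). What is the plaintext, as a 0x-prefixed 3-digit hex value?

s_0 = ciphertext = 0x1EF
s_1 = InvRound(s_0, k_2) = 0x447
s_2 = InvRound(s_1, k_1) = 0x7A0
s_3 = InvRound(s_2, k_0) = 0x71D

0x71D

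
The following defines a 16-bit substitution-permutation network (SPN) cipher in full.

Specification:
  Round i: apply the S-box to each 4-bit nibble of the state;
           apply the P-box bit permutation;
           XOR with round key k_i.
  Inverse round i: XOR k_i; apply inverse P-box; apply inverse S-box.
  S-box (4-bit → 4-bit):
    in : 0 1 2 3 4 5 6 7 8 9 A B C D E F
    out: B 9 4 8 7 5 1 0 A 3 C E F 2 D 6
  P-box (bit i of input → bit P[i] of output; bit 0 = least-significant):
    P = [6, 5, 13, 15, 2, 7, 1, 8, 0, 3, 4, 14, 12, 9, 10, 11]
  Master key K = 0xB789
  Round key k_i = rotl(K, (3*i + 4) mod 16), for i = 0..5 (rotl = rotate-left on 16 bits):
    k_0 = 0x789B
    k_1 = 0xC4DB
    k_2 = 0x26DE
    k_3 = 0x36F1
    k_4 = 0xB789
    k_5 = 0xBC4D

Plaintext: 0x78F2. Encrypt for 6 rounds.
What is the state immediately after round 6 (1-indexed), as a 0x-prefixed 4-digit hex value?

s_0 = plaintext = 0x78F2
s_1 = Round(s_0, k_0) = 0x1811
s_2 = Round(s_1, k_1) = 0x1D97
s_3 = Round(s_2, k_2) = 0x3E52
s_4 = Round(s_3, k_3) = 0x5EE6
s_5 = Round(s_4, k_4) = 0xE2DE
s_6 = Round(s_5, k_5) = 0x009D

0x009D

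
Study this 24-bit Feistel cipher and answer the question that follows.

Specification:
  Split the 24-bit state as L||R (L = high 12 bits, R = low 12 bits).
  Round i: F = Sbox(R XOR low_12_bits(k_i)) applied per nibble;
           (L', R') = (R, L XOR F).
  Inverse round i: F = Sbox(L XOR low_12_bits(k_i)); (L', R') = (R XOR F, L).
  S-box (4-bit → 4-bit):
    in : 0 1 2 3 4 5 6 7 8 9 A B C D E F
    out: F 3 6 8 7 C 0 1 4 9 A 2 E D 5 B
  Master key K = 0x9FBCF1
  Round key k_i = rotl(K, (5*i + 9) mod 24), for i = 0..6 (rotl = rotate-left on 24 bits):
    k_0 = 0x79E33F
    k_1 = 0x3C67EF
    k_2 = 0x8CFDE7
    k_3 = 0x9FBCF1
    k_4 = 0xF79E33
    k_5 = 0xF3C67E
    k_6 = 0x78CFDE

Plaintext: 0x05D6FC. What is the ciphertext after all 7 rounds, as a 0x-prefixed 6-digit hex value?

0xFEC277

s_0 = plaintext = 0x05D6FC
s_1 = Round(s_0, k_0) = 0x6FCCB5
s_2 = Round(s_1, k_1) = 0xCB5436
s_3 = Round(s_2, k_2) = 0x436566
s_4 = Round(s_3, k_3) = 0x566DA7
s_5 = Round(s_4, k_4) = 0xDA7DF1
s_6 = Round(s_5, k_5) = 0xDF1FEC
s_7 = Round(s_6, k_6) = 0xFEC277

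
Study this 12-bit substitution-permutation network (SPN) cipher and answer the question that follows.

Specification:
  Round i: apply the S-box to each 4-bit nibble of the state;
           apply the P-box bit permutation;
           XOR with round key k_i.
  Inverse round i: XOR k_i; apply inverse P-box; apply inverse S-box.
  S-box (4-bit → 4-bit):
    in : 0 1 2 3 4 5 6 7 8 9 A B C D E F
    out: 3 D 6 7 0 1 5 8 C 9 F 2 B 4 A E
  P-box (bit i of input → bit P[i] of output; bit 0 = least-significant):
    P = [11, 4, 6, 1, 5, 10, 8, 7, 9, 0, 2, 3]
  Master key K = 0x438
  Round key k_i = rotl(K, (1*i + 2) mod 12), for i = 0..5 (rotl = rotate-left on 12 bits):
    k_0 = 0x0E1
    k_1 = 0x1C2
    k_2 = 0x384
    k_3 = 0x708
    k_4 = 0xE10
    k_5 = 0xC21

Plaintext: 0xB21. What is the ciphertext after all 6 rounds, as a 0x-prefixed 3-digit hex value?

s_0 = plaintext = 0xB21
s_1 = Round(s_0, k_0) = 0xDA2
s_2 = Round(s_1, k_1) = 0x436
s_3 = Round(s_2, k_2) = 0xEE4
s_4 = Round(s_3, k_3) = 0x381
s_5 = Round(s_4, k_4) = 0x5D7
s_6 = Round(s_5, k_5) = 0xF23

0xF23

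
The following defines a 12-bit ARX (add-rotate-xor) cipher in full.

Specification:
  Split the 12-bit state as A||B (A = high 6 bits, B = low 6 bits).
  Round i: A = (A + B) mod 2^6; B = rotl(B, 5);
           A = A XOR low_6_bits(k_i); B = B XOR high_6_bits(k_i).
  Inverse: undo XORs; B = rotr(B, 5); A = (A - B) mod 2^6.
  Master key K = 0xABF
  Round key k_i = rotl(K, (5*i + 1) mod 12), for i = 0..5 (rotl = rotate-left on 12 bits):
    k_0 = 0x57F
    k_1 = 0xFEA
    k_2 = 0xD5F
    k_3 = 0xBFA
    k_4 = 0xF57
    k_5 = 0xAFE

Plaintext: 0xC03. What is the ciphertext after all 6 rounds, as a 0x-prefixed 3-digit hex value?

0x5D6

s_0 = plaintext = 0xC03
s_1 = Round(s_0, k_0) = 0x334
s_2 = Round(s_1, k_1) = 0xAA5
s_3 = Round(s_2, k_2) = 0x407
s_4 = Round(s_3, k_3) = 0xB4C
s_5 = Round(s_4, k_4) = 0xBBB
s_6 = Round(s_5, k_5) = 0x5D6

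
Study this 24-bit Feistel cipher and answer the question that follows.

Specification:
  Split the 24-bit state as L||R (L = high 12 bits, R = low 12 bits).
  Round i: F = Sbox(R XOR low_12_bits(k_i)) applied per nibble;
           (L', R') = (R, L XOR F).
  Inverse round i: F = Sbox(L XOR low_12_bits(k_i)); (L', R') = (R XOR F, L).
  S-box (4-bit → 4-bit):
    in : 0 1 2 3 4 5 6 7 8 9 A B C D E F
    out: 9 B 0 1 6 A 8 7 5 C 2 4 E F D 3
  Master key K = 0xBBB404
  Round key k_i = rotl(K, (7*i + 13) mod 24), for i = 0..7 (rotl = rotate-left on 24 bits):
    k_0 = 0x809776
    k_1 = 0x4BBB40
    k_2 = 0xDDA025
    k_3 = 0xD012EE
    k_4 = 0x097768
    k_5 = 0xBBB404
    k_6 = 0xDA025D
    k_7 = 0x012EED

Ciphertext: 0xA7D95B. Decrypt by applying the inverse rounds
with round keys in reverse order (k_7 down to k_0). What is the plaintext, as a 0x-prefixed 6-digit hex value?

0x3747EF

s_0 = ciphertext = 0xA7D95B
s_1 = InvRound(s_0, k_7) = 0xF92A7D
s_2 = InvRound(s_1, k_6) = 0x59EF92
s_3 = InvRound(s_2, k_5) = 0x45059E
s_4 = InvRound(s_3, k_4) = 0x48B450
s_5 = InvRound(s_4, k_3) = 0xCDA48B
s_6 = InvRound(s_5, k_2) = 0xAB8CDA
s_7 = InvRound(s_6, k_1) = 0x7EFAB8
s_8 = InvRound(s_7, k_0) = 0x3747EF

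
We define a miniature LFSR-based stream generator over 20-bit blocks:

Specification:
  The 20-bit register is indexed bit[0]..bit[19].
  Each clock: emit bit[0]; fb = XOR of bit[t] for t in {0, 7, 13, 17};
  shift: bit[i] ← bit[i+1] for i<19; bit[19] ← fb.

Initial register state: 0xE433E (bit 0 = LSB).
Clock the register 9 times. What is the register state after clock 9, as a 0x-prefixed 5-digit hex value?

0x32F21

reg_0 = 0xE433E
clock 1: out=0, reg = 0xF219F
clock 2: out=1, reg = 0x790CF
clock 3: out=1, reg = 0xBC867
clock 4: out=1, reg = 0x5E433
clock 5: out=1, reg = 0x2F219
clock 6: out=1, reg = 0x9790C
clock 7: out=0, reg = 0xCBC86
clock 8: out=0, reg = 0x65E43
clock 9: out=1, reg = 0x32F21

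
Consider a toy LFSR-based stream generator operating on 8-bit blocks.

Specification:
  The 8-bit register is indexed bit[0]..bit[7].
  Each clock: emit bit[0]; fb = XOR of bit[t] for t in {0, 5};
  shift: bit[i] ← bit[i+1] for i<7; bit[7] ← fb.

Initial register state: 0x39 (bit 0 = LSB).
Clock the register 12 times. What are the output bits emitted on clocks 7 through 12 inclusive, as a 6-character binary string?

000001

reg_0 = 0x39
clock 1: out=1, reg = 0x1C
clock 2: out=0, reg = 0x0E
clock 3: out=0, reg = 0x07
clock 4: out=1, reg = 0x83
clock 5: out=1, reg = 0xC1
clock 6: out=1, reg = 0xE0
clock 7: out=0, reg = 0xF0
clock 8: out=0, reg = 0xF8
clock 9: out=0, reg = 0xFC
clock 10: out=0, reg = 0xFE
clock 11: out=0, reg = 0xFF
clock 12: out=1, reg = 0x7F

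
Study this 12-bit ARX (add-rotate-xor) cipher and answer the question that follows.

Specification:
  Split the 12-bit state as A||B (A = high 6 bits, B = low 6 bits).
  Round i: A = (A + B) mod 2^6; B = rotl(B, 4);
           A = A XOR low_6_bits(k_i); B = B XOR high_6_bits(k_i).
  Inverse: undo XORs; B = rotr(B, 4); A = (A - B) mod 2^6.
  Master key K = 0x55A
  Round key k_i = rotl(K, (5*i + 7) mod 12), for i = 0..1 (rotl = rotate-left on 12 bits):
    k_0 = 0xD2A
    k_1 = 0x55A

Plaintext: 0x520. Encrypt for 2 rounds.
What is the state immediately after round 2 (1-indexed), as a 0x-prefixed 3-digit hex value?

0x01A

s_0 = plaintext = 0x520
s_1 = Round(s_0, k_0) = 0x7BC
s_2 = Round(s_1, k_1) = 0x01A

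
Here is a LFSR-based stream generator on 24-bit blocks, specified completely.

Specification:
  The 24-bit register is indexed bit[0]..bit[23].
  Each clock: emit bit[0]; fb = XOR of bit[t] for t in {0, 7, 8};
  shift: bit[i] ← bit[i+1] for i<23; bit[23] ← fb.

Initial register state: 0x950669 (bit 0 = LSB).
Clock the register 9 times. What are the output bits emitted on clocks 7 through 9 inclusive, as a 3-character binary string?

reg_0 = 0x950669
clock 1: out=1, reg = 0xCA8334
clock 2: out=0, reg = 0xE5419A
clock 3: out=0, reg = 0x72A0CD
clock 4: out=1, reg = 0x395066
clock 5: out=0, reg = 0x1CA833
clock 6: out=1, reg = 0x8E5419
clock 7: out=1, reg = 0xC72A0C
clock 8: out=0, reg = 0x639506
clock 9: out=0, reg = 0xB1CA83

100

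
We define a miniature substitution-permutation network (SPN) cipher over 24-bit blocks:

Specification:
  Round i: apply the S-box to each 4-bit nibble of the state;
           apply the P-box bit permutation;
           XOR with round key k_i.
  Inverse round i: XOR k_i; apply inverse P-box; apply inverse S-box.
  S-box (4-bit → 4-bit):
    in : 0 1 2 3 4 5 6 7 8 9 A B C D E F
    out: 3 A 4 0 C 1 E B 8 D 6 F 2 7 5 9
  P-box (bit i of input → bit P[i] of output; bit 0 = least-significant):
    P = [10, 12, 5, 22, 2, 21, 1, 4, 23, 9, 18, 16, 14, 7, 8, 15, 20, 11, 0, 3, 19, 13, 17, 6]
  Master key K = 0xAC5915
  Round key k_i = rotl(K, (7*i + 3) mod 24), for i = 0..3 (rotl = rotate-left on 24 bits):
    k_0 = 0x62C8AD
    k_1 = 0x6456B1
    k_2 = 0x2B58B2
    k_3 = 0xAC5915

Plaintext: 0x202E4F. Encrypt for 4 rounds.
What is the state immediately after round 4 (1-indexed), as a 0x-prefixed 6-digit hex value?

s_0 = plaintext = 0x202E4F
s_1 = Round(s_0, k_0) = 0xB4C5BF
s_2 = Round(s_1, k_1) = 0x8E726E
s_3 = Round(s_2, k_2) = 0x1F9C41
s_4 = Round(s_3, k_3) = 0xFCAA4F

0xFCAA4F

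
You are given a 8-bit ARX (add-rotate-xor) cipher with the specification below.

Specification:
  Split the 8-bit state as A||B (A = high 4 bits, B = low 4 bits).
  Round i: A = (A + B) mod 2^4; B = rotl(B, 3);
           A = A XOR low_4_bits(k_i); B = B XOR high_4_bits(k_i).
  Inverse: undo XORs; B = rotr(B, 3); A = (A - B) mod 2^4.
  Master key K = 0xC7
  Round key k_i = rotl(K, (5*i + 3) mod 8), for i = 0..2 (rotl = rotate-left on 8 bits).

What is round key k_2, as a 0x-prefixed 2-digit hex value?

K = 0xC7
k_0 = rotl(K, (5*0+3) mod 8) = rotl(K, 3) = 0x3E
k_1 = rotl(K, (5*1+3) mod 8) = rotl(K, 0) = 0xC7
k_2 = rotl(K, (5*2+3) mod 8) = rotl(K, 5) = 0xF8

0xF8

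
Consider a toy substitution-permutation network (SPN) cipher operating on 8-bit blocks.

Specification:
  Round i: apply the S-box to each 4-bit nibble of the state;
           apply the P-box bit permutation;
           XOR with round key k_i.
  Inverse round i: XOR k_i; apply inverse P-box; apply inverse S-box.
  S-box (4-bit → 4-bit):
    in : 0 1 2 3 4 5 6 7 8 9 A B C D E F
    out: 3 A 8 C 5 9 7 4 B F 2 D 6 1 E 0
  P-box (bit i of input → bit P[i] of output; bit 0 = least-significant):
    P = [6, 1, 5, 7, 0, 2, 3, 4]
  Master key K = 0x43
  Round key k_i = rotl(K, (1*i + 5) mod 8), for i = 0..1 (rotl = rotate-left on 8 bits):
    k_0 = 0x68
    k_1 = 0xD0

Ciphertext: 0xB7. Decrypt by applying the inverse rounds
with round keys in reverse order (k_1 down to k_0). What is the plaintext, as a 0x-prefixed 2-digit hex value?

0xC6

s_0 = ciphertext = 0xB7
s_1 = InvRound(s_0, k_1) = 0x06
s_2 = InvRound(s_1, k_0) = 0xC6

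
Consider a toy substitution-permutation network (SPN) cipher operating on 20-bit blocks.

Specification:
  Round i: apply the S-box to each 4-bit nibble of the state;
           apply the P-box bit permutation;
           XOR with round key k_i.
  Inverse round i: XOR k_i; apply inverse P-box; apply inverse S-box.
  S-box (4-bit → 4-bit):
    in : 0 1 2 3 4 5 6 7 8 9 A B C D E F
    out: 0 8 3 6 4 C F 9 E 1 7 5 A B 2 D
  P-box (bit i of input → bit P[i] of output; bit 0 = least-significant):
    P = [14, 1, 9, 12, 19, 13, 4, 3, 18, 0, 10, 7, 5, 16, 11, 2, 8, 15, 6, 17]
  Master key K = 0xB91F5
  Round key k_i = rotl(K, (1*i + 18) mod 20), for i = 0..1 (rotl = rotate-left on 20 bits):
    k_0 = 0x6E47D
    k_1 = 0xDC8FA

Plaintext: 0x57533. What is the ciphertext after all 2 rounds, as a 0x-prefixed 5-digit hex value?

0x8AAA7

s_0 = plaintext = 0x57533
s_1 = Round(s_0, k_0) = 0x4C28B
s_2 = Round(s_1, k_1) = 0x8AAA7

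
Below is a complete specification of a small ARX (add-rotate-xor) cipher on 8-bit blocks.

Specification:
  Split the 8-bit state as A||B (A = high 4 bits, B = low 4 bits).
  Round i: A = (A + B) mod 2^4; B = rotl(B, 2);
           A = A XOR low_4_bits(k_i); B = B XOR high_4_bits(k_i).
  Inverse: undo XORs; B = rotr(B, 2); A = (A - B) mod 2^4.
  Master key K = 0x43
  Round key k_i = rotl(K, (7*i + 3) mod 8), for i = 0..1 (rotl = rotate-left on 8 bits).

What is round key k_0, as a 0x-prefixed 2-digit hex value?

K = 0x43
k_0 = rotl(K, (7*0+3) mod 8) = rotl(K, 3) = 0x1A

0x1A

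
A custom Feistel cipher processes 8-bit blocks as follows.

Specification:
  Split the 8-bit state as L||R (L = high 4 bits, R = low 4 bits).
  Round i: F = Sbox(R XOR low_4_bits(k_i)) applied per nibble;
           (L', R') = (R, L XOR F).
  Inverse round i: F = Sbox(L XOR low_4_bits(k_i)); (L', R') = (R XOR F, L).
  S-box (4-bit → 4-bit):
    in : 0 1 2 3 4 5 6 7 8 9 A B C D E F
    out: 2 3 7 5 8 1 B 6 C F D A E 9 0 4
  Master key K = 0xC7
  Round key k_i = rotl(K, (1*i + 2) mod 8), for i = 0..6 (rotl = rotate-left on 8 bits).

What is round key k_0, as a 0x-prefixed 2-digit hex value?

K = 0xC7
k_0 = rotl(K, (1*0+2) mod 8) = rotl(K, 2) = 0x1F

0x1F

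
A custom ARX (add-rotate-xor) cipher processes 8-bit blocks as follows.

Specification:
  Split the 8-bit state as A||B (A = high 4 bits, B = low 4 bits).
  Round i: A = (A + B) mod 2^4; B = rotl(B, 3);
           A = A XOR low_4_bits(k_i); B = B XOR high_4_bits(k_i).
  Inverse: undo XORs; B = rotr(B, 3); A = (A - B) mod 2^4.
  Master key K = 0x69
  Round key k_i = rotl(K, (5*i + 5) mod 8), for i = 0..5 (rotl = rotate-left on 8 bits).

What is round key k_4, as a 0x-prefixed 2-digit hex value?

K = 0x69
k_0 = rotl(K, (5*0+5) mod 8) = rotl(K, 5) = 0x2D
k_1 = rotl(K, (5*1+5) mod 8) = rotl(K, 2) = 0xA5
k_2 = rotl(K, (5*2+5) mod 8) = rotl(K, 7) = 0xB4
k_3 = rotl(K, (5*3+5) mod 8) = rotl(K, 4) = 0x96
k_4 = rotl(K, (5*4+5) mod 8) = rotl(K, 1) = 0xD2

0xD2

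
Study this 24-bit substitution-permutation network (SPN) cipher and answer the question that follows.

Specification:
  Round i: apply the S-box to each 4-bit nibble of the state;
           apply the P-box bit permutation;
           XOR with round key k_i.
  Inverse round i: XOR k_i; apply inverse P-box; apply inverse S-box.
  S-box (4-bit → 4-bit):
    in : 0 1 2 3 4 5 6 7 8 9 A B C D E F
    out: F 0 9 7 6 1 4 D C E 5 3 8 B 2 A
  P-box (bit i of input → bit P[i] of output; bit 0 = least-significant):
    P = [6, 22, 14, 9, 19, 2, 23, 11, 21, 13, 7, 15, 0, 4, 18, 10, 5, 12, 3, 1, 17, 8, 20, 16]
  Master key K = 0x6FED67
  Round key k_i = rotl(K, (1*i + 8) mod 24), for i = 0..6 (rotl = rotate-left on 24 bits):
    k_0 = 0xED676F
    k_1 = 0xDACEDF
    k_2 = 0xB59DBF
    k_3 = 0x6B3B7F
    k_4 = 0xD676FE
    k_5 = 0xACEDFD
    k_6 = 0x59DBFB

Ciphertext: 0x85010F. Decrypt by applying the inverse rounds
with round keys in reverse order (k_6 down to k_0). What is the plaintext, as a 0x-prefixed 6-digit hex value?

0xB98589

s_0 = ciphertext = 0x85010F
s_1 = InvRound(s_0, k_6) = 0x6B4800
s_2 = InvRound(s_1, k_5) = 0xDA094B
s_3 = InvRound(s_2, k_4) = 0xEB04D8
s_4 = InvRound(s_3, k_3) = 0xED249C
s_5 = InvRound(s_4, k_2) = 0x4D5F2E
s_6 = InvRound(s_5, k_1) = 0x0B3865
s_7 = InvRound(s_6, k_0) = 0xB98589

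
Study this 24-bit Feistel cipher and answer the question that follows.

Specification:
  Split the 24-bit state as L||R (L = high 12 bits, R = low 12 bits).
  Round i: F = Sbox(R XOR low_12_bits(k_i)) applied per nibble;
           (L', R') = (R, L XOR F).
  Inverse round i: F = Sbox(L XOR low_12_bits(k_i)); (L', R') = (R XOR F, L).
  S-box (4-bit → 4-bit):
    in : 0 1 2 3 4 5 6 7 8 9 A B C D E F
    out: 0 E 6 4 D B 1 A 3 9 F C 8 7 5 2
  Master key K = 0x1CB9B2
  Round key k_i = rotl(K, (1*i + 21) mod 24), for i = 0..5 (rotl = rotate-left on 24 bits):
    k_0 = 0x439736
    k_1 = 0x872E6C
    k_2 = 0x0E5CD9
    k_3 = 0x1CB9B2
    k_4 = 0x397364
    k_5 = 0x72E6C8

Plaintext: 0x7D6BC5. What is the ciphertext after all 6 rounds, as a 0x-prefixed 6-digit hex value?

0xB5C064

s_0 = plaintext = 0x7D6BC5
s_1 = Round(s_0, k_0) = 0xBC5FF2
s_2 = Round(s_1, k_1) = 0xFF2550
s_3 = Round(s_2, k_2) = 0x5506CB
s_4 = Round(s_3, k_3) = 0x6CB7F9
s_5 = Round(s_4, k_4) = 0x7F9B5C
s_6 = Round(s_5, k_5) = 0xB5C064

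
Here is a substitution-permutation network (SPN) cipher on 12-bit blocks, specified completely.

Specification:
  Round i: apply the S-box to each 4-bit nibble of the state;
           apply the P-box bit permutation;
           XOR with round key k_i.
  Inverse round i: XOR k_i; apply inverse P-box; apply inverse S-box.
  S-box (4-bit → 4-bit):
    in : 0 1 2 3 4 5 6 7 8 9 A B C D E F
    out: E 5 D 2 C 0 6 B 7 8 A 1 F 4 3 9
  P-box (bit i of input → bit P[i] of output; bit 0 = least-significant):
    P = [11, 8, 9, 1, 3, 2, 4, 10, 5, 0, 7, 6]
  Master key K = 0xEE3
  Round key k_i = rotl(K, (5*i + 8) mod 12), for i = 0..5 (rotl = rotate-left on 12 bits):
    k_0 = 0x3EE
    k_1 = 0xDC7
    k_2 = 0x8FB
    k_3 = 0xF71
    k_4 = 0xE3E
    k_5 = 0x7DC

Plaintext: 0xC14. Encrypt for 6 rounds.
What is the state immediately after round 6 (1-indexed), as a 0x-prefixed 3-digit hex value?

s_0 = plaintext = 0xC14
s_1 = Round(s_0, k_0) = 0x115
s_2 = Round(s_1, k_1) = 0xD7F
s_3 = Round(s_2, k_2) = 0x475
s_4 = Round(s_3, k_3) = 0xBBD
s_5 = Round(s_4, k_4) = 0xC16
s_6 = Round(s_5, k_5) = 0x425

0x425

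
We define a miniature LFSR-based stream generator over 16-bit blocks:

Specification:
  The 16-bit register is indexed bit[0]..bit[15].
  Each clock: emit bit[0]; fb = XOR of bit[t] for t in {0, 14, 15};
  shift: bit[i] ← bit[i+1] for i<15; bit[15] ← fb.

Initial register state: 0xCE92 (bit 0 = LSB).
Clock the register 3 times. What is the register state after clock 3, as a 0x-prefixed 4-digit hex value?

reg_0 = 0xCE92
clock 1: out=0, reg = 0x6749
clock 2: out=1, reg = 0x33A4
clock 3: out=0, reg = 0x19D2

0x19D2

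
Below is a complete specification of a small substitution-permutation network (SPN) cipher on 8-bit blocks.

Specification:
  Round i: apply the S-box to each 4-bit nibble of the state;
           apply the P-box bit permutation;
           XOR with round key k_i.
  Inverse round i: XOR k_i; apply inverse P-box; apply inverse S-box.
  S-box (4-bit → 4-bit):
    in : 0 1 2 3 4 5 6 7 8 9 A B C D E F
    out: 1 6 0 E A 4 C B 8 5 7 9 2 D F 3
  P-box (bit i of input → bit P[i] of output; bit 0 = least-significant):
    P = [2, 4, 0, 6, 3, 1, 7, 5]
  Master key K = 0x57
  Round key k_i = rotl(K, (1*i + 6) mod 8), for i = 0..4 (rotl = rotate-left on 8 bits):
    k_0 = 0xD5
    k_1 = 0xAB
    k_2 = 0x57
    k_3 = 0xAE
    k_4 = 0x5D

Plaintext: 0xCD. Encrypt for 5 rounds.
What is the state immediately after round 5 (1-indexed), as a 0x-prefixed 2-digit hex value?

0xA3

s_0 = plaintext = 0xCD
s_1 = Round(s_0, k_0) = 0x92
s_2 = Round(s_1, k_1) = 0x23
s_3 = Round(s_2, k_2) = 0x06
s_4 = Round(s_3, k_3) = 0xE7
s_5 = Round(s_4, k_4) = 0xA3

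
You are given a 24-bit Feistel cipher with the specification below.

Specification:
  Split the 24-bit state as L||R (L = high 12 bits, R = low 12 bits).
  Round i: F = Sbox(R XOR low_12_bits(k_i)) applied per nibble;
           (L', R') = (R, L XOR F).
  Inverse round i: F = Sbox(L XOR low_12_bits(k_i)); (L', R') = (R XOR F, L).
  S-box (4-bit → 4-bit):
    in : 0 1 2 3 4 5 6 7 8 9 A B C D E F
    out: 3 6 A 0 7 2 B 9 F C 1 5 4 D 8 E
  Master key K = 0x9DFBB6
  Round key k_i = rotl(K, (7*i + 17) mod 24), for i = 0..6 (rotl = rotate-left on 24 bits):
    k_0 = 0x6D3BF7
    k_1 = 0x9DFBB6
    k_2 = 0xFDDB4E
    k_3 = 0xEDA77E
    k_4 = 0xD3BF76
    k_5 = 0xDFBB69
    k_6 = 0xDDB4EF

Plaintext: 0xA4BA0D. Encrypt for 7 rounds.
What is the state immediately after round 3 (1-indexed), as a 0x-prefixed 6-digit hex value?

s_0 = plaintext = 0xA4BA0D
s_1 = Round(s_0, k_0) = 0xA0DCAA
s_2 = Round(s_1, k_1) = 0xCAA369
s_3 = Round(s_2, k_2) = 0x369303
s_4 = Round(s_3, k_3) = 0x3034F4
s_5 = Round(s_4, k_4) = 0x4F46F9
s_6 = Round(s_5, k_5) = 0x6F9937
s_7 = Round(s_6, k_6) = 0x937B26

0x369303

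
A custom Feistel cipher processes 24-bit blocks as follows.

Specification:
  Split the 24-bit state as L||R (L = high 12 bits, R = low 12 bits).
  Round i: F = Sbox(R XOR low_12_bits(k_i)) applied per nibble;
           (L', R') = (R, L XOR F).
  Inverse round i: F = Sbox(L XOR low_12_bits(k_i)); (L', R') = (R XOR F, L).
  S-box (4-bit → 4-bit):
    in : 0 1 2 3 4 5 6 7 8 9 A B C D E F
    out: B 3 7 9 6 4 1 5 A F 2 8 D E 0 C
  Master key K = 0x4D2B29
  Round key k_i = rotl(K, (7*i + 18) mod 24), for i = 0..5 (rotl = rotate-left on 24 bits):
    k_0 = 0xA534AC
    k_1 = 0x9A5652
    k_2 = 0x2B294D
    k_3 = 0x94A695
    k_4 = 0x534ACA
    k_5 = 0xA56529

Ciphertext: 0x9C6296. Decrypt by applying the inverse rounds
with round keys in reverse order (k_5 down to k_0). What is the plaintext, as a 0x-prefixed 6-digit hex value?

0x58FF43

s_0 = ciphertext = 0x9C6296
s_1 = InvRound(s_0, k_5) = 0xF9A9C6
s_2 = InvRound(s_1, k_4) = 0xD8DF9A
s_3 = InvRound(s_2, k_3) = 0x7A0D8D
s_4 = InvRound(s_3, k_2) = 0xD837A0
s_5 = InvRound(s_4, k_1) = 0xF43D83
s_6 = InvRound(s_5, k_0) = 0x58FF43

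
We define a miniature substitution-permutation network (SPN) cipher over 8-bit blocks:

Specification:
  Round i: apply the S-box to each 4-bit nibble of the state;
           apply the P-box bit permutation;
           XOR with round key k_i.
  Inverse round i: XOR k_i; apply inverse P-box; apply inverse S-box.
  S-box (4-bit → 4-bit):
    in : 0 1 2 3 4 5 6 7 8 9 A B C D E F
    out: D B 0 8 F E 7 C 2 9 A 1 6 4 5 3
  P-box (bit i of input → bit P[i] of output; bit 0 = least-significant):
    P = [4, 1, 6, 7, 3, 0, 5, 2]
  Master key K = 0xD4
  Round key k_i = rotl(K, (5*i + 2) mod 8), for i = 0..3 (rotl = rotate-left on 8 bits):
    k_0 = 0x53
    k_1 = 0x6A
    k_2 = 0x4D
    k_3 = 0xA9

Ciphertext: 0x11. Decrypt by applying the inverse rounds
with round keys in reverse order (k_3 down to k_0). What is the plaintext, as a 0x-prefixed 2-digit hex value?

s_0 = ciphertext = 0x11
s_1 = InvRound(s_0, k_3) = 0xE9
s_2 = InvRound(s_1, k_2) = 0x73
s_3 = InvRound(s_2, k_1) = 0xFB
s_4 = InvRound(s_3, k_0) = 0xE3

0xE3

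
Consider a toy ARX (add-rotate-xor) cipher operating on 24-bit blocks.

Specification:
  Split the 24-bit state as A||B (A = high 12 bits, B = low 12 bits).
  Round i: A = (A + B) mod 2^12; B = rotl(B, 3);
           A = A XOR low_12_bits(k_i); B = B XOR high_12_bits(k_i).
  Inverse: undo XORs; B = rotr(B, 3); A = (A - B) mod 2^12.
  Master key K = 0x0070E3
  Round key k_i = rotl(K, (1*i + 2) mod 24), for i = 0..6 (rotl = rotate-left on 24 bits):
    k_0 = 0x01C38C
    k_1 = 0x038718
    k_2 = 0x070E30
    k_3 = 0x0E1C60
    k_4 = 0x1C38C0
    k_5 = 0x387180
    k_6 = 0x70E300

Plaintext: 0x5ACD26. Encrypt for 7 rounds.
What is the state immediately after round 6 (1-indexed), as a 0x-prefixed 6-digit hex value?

0x36BCBE

s_0 = plaintext = 0x5ACD26
s_1 = Round(s_0, k_0) = 0x15E92A
s_2 = Round(s_1, k_1) = 0xD9096C
s_3 = Round(s_2, k_2) = 0x8CCB14
s_4 = Round(s_3, k_3) = 0xF80844
s_5 = Round(s_4, k_4) = 0xF043E7
s_6 = Round(s_5, k_5) = 0x36BCBE
s_7 = Round(s_6, k_6) = 0x3292F8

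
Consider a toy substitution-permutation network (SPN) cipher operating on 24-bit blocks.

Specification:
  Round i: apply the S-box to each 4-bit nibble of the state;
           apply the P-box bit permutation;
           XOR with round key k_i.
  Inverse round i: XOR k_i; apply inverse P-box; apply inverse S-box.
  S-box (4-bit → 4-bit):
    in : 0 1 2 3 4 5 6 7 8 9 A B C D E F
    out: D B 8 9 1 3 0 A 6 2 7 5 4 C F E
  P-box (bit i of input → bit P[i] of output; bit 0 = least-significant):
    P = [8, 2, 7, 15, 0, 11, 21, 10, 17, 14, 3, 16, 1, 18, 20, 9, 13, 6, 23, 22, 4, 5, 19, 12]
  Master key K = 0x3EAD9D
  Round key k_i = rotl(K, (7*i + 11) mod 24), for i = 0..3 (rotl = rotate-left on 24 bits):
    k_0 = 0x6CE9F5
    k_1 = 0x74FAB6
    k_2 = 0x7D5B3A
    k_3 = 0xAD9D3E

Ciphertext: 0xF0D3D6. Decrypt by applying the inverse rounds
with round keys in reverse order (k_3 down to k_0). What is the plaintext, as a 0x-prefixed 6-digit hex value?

0x3056E6

s_0 = ciphertext = 0xF0D3D6
s_1 = InvRound(s_0, k_3) = 0x87FF7C
s_2 = InvRound(s_1, k_2) = 0xCEB4D7
s_3 = InvRound(s_2, k_1) = 0x88D5E6
s_4 = InvRound(s_3, k_0) = 0x3056E6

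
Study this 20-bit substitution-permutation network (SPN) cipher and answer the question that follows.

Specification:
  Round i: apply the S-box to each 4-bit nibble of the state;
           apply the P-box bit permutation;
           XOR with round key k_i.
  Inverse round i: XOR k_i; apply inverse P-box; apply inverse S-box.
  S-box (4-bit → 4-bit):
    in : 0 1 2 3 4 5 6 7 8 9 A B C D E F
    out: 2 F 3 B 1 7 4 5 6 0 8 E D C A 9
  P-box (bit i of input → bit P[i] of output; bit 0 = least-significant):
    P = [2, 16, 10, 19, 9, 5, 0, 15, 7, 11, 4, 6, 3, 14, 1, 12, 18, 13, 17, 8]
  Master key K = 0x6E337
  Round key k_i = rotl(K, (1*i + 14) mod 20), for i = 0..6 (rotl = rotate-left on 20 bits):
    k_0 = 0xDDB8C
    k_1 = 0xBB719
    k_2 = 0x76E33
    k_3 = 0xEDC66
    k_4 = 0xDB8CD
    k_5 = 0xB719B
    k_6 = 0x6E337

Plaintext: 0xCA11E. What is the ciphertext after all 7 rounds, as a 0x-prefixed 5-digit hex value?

s_0 = plaintext = 0xCA11E
s_1 = Round(s_0, k_0) = 0x2407D
s_2 = Round(s_1, k_1) = 0x79910
s_3 = Round(s_2, k_2) = 0x0EC12
s_4 = Round(s_3, k_3) = 0xF2E93
s_5 = Round(s_4, k_4) = 0x0F181
s_6 = Round(s_5, k_5) = 0x24D66
s_7 = Round(s_6, k_6) = 0x2C76E

0x2C76E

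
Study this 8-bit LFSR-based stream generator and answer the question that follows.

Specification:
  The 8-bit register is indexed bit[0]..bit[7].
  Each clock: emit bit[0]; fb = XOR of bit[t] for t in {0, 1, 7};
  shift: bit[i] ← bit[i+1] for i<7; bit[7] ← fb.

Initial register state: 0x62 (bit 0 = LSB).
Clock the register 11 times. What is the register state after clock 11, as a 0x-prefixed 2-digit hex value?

reg_0 = 0x62
clock 1: out=0, reg = 0xB1
clock 2: out=1, reg = 0x58
clock 3: out=0, reg = 0x2C
clock 4: out=0, reg = 0x16
clock 5: out=0, reg = 0x8B
clock 6: out=1, reg = 0xC5
clock 7: out=1, reg = 0x62
clock 8: out=0, reg = 0xB1
clock 9: out=1, reg = 0x58
clock 10: out=0, reg = 0x2C
clock 11: out=0, reg = 0x16

0x16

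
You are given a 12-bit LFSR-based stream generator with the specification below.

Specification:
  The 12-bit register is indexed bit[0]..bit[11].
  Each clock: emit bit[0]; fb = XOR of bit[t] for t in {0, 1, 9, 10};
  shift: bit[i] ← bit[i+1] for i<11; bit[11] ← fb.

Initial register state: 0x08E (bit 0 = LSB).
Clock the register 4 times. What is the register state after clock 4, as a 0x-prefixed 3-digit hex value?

reg_0 = 0x08E
clock 1: out=0, reg = 0x847
clock 2: out=1, reg = 0x423
clock 3: out=1, reg = 0xA11
clock 4: out=1, reg = 0x508

0x508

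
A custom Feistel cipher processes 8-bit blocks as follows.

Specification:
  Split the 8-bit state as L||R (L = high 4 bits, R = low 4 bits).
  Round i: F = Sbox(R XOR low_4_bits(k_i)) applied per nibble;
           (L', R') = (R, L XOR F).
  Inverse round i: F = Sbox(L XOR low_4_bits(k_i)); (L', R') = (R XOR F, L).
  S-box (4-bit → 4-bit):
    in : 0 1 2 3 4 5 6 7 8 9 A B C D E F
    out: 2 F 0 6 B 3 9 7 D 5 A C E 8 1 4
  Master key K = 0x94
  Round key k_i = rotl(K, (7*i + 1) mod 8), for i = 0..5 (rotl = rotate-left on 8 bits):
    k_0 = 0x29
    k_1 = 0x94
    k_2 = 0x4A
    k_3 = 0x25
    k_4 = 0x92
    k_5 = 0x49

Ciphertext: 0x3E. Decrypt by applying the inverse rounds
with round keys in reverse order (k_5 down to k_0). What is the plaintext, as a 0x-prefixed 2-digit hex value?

0x0B

s_0 = ciphertext = 0x3E
s_1 = InvRound(s_0, k_5) = 0x43
s_2 = InvRound(s_1, k_4) = 0xA4
s_3 = InvRound(s_2, k_3) = 0x0A
s_4 = InvRound(s_3, k_2) = 0x00
s_5 = InvRound(s_4, k_1) = 0xB0
s_6 = InvRound(s_5, k_0) = 0x0B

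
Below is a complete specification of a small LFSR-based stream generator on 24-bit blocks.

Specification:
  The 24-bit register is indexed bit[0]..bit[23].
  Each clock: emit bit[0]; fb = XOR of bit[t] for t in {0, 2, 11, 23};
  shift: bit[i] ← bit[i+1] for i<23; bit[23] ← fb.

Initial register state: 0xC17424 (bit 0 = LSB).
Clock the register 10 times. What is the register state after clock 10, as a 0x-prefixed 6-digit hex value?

0x3FB05D

reg_0 = 0xC17424
clock 1: out=0, reg = 0x60BA12
clock 2: out=0, reg = 0xB05D09
clock 3: out=1, reg = 0xD82E84
clock 4: out=0, reg = 0xEC1742
clock 5: out=0, reg = 0xF60BA1
clock 6: out=1, reg = 0xFB05D0
clock 7: out=0, reg = 0xFD82E8
clock 8: out=0, reg = 0xFEC174
clock 9: out=0, reg = 0x7F60BA
clock 10: out=0, reg = 0x3FB05D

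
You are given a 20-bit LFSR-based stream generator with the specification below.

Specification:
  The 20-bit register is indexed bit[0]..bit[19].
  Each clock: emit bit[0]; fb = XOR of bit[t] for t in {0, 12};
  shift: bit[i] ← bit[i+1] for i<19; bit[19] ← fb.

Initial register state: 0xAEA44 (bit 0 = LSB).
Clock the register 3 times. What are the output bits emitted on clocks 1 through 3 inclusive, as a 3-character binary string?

reg_0 = 0xAEA44
clock 1: out=0, reg = 0x57522
clock 2: out=0, reg = 0xABA91
clock 3: out=1, reg = 0x55D48

001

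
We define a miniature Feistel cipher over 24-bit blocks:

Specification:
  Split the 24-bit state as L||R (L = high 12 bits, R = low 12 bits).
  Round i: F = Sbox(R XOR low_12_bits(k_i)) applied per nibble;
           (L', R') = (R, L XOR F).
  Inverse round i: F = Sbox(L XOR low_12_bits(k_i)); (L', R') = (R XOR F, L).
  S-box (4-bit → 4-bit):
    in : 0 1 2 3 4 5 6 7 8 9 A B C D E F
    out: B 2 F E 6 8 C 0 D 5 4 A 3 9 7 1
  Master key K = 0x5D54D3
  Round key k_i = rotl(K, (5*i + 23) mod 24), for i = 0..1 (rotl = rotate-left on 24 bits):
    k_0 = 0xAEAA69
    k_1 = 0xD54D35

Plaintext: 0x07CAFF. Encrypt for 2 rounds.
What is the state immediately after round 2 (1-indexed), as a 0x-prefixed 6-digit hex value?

0xB206D7

s_0 = plaintext = 0x07CAFF
s_1 = Round(s_0, k_0) = 0xAFFB20
s_2 = Round(s_1, k_1) = 0xB206D7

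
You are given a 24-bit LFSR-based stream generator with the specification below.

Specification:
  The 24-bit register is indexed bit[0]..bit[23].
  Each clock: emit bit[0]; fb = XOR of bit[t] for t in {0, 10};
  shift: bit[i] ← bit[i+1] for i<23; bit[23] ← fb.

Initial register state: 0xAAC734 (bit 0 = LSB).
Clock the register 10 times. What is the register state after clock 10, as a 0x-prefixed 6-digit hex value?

0x616AB1

reg_0 = 0xAAC734
clock 1: out=0, reg = 0xD5639A
clock 2: out=0, reg = 0x6AB1CD
clock 3: out=1, reg = 0xB558E6
clock 4: out=0, reg = 0x5AAC73
clock 5: out=1, reg = 0x2D5639
clock 6: out=1, reg = 0x16AB1C
clock 7: out=0, reg = 0x0B558E
clock 8: out=0, reg = 0x85AAC7
clock 9: out=1, reg = 0xC2D563
clock 10: out=1, reg = 0x616AB1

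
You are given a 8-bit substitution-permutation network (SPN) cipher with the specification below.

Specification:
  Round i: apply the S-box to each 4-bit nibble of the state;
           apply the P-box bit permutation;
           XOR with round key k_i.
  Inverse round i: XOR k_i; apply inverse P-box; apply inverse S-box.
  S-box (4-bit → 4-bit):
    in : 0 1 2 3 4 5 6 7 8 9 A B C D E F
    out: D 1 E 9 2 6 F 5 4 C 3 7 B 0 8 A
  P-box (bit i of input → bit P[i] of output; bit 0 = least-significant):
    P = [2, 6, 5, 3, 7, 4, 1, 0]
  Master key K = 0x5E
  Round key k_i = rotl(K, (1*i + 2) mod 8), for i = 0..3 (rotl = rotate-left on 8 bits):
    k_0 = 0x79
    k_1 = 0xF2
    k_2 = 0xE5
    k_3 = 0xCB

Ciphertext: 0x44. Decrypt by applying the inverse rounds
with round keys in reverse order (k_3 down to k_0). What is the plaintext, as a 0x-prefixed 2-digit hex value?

0x9A

s_0 = ciphertext = 0x44
s_1 = InvRound(s_0, k_3) = 0x03
s_2 = InvRound(s_1, k_2) = 0x7B
s_3 = InvRound(s_2, k_1) = 0x3E
s_4 = InvRound(s_3, k_0) = 0x9A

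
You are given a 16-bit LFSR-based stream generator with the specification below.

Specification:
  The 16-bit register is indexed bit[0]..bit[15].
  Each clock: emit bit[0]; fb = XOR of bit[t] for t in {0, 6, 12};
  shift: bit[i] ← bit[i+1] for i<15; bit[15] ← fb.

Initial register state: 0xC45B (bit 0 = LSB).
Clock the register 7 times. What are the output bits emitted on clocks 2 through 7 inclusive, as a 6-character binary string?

reg_0 = 0xC45B
clock 1: out=1, reg = 0x622D
clock 2: out=1, reg = 0xB116
clock 3: out=0, reg = 0xD88B
clock 4: out=1, reg = 0x6C45
clock 5: out=1, reg = 0x3622
clock 6: out=0, reg = 0x9B11
clock 7: out=1, reg = 0x4D88

101101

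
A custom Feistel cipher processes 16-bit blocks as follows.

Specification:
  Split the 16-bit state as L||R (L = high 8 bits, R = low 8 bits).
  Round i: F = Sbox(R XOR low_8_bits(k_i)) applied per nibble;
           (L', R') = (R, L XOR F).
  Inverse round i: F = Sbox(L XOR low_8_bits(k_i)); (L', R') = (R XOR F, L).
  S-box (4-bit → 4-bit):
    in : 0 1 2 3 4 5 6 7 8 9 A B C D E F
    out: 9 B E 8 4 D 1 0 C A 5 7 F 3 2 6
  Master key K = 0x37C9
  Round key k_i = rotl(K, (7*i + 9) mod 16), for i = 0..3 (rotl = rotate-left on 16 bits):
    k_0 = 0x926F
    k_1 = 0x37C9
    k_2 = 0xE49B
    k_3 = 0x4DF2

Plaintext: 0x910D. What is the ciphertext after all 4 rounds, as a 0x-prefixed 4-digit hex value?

s_0 = plaintext = 0x910D
s_1 = Round(s_0, k_0) = 0x0D8F
s_2 = Round(s_1, k_1) = 0x8F4C
s_3 = Round(s_2, k_2) = 0x4CBF
s_4 = Round(s_3, k_3) = 0xBF0F

0xBF0F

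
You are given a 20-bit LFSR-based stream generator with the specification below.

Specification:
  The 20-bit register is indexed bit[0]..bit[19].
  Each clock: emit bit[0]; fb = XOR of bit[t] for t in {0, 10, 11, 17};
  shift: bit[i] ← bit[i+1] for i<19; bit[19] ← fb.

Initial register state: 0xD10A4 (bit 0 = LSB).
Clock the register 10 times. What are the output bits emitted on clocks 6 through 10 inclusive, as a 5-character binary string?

10100

reg_0 = 0xD10A4
clock 1: out=0, reg = 0x68852
clock 2: out=0, reg = 0x34429
clock 3: out=1, reg = 0x9A214
clock 4: out=0, reg = 0x4D10A
clock 5: out=0, reg = 0x26885
clock 6: out=1, reg = 0x93442
clock 7: out=0, reg = 0xC9A21
clock 8: out=1, reg = 0x64D10
clock 9: out=0, reg = 0xB2688
clock 10: out=0, reg = 0x59344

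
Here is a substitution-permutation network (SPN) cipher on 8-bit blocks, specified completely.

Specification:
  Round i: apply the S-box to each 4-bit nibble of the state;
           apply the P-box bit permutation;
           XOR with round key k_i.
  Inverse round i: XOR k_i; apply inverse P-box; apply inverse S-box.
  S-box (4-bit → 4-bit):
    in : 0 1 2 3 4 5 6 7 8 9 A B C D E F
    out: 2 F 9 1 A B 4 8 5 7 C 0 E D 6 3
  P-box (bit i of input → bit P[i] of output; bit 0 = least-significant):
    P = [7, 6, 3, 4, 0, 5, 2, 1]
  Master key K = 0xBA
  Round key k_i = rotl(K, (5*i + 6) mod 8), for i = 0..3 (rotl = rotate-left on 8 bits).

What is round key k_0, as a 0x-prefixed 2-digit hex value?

0xAE

K = 0xBA
k_0 = rotl(K, (5*0+6) mod 8) = rotl(K, 6) = 0xAE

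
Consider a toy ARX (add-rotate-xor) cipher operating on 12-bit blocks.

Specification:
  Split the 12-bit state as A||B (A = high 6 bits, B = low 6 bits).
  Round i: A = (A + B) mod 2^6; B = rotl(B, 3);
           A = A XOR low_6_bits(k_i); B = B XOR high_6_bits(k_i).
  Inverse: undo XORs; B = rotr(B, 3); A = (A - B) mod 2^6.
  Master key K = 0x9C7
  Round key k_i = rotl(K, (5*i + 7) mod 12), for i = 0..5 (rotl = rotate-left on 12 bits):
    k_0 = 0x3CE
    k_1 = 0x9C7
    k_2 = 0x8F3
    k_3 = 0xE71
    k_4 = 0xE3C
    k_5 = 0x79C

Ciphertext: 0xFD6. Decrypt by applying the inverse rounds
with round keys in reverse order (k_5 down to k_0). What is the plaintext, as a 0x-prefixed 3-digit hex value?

s_0 = ciphertext = 0xFD6
s_1 = InvRound(s_0, k_5) = 0x881
s_2 = InvRound(s_1, k_4) = 0x3CF
s_3 = InvRound(s_2, k_3) = 0x236
s_4 = InvRound(s_3, k_2) = 0x46A
s_5 = InvRound(s_4, k_1) = 0xB69
s_6 = InvRound(s_5, k_0) = 0xBF4

0xBF4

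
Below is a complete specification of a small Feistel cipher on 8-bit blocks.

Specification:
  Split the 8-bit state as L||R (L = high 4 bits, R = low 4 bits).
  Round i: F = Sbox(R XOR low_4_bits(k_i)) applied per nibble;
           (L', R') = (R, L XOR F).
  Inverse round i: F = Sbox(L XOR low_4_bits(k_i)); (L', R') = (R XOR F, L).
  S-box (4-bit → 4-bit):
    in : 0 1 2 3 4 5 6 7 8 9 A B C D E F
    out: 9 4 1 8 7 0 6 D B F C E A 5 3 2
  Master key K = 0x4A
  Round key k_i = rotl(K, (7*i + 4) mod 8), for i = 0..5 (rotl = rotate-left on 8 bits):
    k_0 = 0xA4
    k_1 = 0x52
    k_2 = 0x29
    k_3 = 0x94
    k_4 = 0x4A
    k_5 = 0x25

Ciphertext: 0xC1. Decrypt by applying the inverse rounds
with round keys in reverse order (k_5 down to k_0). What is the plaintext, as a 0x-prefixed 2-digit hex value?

0x63

s_0 = ciphertext = 0xC1
s_1 = InvRound(s_0, k_5) = 0xEC
s_2 = InvRound(s_1, k_4) = 0xBE
s_3 = InvRound(s_2, k_3) = 0xCB
s_4 = InvRound(s_3, k_2) = 0xBC
s_5 = InvRound(s_4, k_1) = 0x3B
s_6 = InvRound(s_5, k_0) = 0x63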